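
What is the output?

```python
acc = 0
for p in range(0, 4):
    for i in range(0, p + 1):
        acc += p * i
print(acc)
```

25

p=0,i=0: acc = 0+0 = 0
p=1,i=0: acc = 0+0 = 0
p=1,i=1: acc = 0+1 = 1
p=2,i=0: acc = 1+0 = 1
p=2,i=1: acc = 1+2 = 3
p=2,i=2: acc = 3+4 = 7
p=3,i=0: acc = 7+0 = 7
p=3,i=1: acc = 7+3 = 10
p=3,i=2: acc = 10+6 = 16
p=3,i=3: acc = 16+9 = 25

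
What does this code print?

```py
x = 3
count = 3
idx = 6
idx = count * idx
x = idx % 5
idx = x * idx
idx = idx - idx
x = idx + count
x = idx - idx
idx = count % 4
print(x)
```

idx = 3*6 = 18
x = 18%5 = 3
idx = 3*18 = 54
idx = 54-54 = 0
x = 0+3 = 3
x = 0-0 = 0
idx = 3%4 = 3

0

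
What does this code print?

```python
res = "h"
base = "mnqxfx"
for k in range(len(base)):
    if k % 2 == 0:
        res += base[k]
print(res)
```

hmqf

k=0: add 'm' → 'hm'
k=1: skip
k=2: add 'q' → 'hmq'
k=3: skip
k=4: add 'f' → 'hmqf'
k=5: skip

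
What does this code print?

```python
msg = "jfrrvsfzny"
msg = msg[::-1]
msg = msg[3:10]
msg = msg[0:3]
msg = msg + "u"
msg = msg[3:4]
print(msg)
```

u

reverse → 'ynzfsvrrfj'
slice [3:10] → 'fsvrrfj'
slice [0:3] → 'fsv'
+ 'u' → 'fsvu'
slice [3:4] → 'u'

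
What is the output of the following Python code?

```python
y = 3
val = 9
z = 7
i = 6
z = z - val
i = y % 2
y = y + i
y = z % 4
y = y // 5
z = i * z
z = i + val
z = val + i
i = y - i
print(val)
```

z = 7-9 = -2
i = 3%2 = 1
y = 3+1 = 4
y = (-2)%4 = 2
y = 2//5 = 0
z = 1*(-2) = -2
z = 1+9 = 10
z = 9+1 = 10
i = 0-1 = -1

9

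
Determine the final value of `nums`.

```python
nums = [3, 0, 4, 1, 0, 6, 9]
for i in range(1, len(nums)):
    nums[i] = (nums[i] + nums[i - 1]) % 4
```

[3, 3, 3, 0, 0, 2, 3]

i=1: nums[1] = (0+3)%4 = 3 → [3, 3, 4, 1, 0, 6, 9]
i=2: nums[2] = (4+3)%4 = 3 → [3, 3, 3, 1, 0, 6, 9]
i=3: nums[3] = (1+3)%4 = 0 → [3, 3, 3, 0, 0, 6, 9]
i=4: nums[4] = (0+0)%4 = 0 → [3, 3, 3, 0, 0, 6, 9]
i=5: nums[5] = (6+0)%4 = 2 → [3, 3, 3, 0, 0, 2, 9]
i=6: nums[6] = (9+2)%4 = 3 → [3, 3, 3, 0, 0, 2, 3]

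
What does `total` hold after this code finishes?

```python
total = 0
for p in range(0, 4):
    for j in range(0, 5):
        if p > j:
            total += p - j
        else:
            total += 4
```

p=0,j=0: not 0>0, total = 0+4 = 4
p=0,j=1: not 0>1, total = 4+4 = 8
p=0,j=2: not 0>2, total = 8+4 = 12
p=0,j=3: not 0>3, total = 12+4 = 16
p=0,j=4: not 0>4, total = 16+4 = 20
p=1,j=0: 1>0, total = 20+1 = 21
p=1,j=1: not 1>1, total = 21+4 = 25
p=1,j=2: not 1>2, total = 25+4 = 29
p=1,j=3: not 1>3, total = 29+4 = 33
p=1,j=4: not 1>4, total = 33+4 = 37
p=2,j=0: 2>0, total = 37+2 = 39
p=2,j=1: 2>1, total = 39+1 = 40
p=2,j=2: not 2>2, total = 40+4 = 44
p=2,j=3: not 2>3, total = 44+4 = 48
p=2,j=4: not 2>4, total = 48+4 = 52
p=3,j=0: 3>0, total = 52+3 = 55
p=3,j=1: 3>1, total = 55+2 = 57
p=3,j=2: 3>2, total = 57+1 = 58
p=3,j=3: not 3>3, total = 58+4 = 62
p=3,j=4: not 3>4, total = 62+4 = 66

66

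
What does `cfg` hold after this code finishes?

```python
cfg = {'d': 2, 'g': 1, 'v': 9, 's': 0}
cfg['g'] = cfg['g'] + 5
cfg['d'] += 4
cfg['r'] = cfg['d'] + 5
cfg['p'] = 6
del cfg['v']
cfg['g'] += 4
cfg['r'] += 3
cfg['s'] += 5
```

{'d': 6, 'g': 10, 's': 5, 'r': 14, 'p': 6}

cfg['g'] = cfg['g']+5 = 6 → {'d': 2, 'g': 6, 'v': 9, 's': 0}
cfg['d'] = 2+4 = 6 → {'d': 6, 'g': 6, 'v': 9, 's': 0}
cfg['r'] = cfg['d']+5 = 11 → {'d': 6, 'g': 6, 'v': 9, 's': 0, 'r': 11}
cfg['p'] = 6 → {'d': 6, 'g': 6, 'v': 9, 's': 0, 'r': 11, 'p': 6}
del 'v' → {'d': 6, 'g': 6, 's': 0, 'r': 11, 'p': 6}
cfg['g'] = 6+4 = 10 → {'d': 6, 'g': 10, 's': 0, 'r': 11, 'p': 6}
cfg['r'] = 11+3 = 14 → {'d': 6, 'g': 10, 's': 0, 'r': 14, 'p': 6}
cfg['s'] = 0+5 = 5 → {'d': 6, 'g': 10, 's': 5, 'r': 14, 'p': 6}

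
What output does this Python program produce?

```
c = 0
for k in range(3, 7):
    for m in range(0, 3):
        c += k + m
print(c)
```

k=3,m=0: c = 0+3 = 3
k=3,m=1: c = 3+4 = 7
k=3,m=2: c = 7+5 = 12
k=4,m=0: c = 12+4 = 16
k=4,m=1: c = 16+5 = 21
k=4,m=2: c = 21+6 = 27
k=5,m=0: c = 27+5 = 32
k=5,m=1: c = 32+6 = 38
k=5,m=2: c = 38+7 = 45
k=6,m=0: c = 45+6 = 51
k=6,m=1: c = 51+7 = 58
k=6,m=2: c = 58+8 = 66

66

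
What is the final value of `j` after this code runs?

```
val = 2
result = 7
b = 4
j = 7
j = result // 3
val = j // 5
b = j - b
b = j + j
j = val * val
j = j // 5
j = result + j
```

j = 7//3 = 2
val = 2//5 = 0
b = 2-4 = -2
b = 2+2 = 4
j = 0*0 = 0
j = 0//5 = 0
j = 7+0 = 7

7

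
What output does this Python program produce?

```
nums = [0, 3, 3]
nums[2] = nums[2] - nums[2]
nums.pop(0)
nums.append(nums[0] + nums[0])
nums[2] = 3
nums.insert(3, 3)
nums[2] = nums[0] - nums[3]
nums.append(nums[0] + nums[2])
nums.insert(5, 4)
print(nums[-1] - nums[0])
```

nums[2] = nums[2]-nums[2] = 3-3 = 0 → [0, 3, 0]
pop(0) removes 0 → [3, 0]
append nums[0]+nums[0] = 3+3 = 6 → [3, 0, 6]
nums[2] = 3 → [3, 0, 3]
insert 3 at 3 → [3, 0, 3, 3]
nums[2] = nums[0]-nums[3] = 3-3 = 0 → [3, 0, 0, 3]
append nums[0]+nums[2] = 3+0 = 3 → [3, 0, 0, 3, 3]
insert 4 at 5 → [3, 0, 0, 3, 3, 4]
nums[-1]-nums[0] = 4-3 = 1

1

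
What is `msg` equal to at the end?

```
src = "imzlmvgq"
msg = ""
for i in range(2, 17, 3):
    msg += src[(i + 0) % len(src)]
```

i=2: add src[2]='z' → 'z'
i=5: add src[5]='v' → 'zv'
i=8: add src[0]='i' → 'zvi'
i=11: add src[3]='l' → 'zvil'
i=14: add src[6]='g' → 'zvilg'

'zvilg'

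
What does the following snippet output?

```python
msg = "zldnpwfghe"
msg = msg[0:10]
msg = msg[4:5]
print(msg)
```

p

slice [0:10] → 'zldnpwfghe'
slice [4:5] → 'p'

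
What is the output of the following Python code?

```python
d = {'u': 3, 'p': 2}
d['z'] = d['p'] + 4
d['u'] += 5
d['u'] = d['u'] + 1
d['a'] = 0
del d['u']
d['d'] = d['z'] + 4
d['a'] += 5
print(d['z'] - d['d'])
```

-4

d['z'] = d['p']+4 = 6 → {'u': 3, 'p': 2, 'z': 6}
d['u'] = 3+5 = 8 → {'u': 8, 'p': 2, 'z': 6}
d['u'] = d['u']+1 = 9 → {'u': 9, 'p': 2, 'z': 6}
d['a'] = 0 → {'u': 9, 'p': 2, 'z': 6, 'a': 0}
del 'u' → {'p': 2, 'z': 6, 'a': 0}
d['d'] = d['z']+4 = 10 → {'p': 2, 'z': 6, 'a': 0, 'd': 10}
d['a'] = 0+5 = 5 → {'p': 2, 'z': 6, 'a': 5, 'd': 10}
d['z']-d['d'] = 6-10 = -4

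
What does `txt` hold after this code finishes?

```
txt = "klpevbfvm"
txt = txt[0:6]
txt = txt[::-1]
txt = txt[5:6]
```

'k'

slice [0:6] → 'klpevb'
reverse → 'bveplk'
slice [5:6] → 'k'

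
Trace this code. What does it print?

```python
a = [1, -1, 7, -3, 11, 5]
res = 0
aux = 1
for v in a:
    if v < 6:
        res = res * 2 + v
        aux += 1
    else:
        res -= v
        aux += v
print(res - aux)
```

v=1: <6, res = 0*2+1 = 1; aux=2
v=-1: <6, res = 1*2+(-1) = 1; aux=3
v=7: not <6, res = 1-7 = -6; aux=10
v=-3: <6, res = (-6)*2+(-3) = -15; aux=11
v=11: not <6, res = (-15)-11 = -26; aux=22
v=5: <6, res = (-26)*2+5 = -47; aux=23
res-aux = (-47)-23 = -70

-70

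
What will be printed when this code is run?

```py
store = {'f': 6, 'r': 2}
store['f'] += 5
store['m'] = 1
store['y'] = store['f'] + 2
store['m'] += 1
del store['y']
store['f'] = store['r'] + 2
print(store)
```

{'f': 4, 'r': 2, 'm': 2}

store['f'] = 6+5 = 11 → {'f': 11, 'r': 2}
store['m'] = 1 → {'f': 11, 'r': 2, 'm': 1}
store['y'] = store['f']+2 = 13 → {'f': 11, 'r': 2, 'm': 1, 'y': 13}
store['m'] = 1+1 = 2 → {'f': 11, 'r': 2, 'm': 2, 'y': 13}
del 'y' → {'f': 11, 'r': 2, 'm': 2}
store['f'] = store['r']+2 = 4 → {'f': 4, 'r': 2, 'm': 2}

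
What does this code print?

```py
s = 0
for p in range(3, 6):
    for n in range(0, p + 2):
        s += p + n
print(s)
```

p=3,n=0: s = 0+3 = 3
p=3,n=1: s = 3+4 = 7
p=3,n=2: s = 7+5 = 12
p=3,n=3: s = 12+6 = 18
p=3,n=4: s = 18+7 = 25
p=4,n=0: s = 25+4 = 29
p=4,n=1: s = 29+5 = 34
p=4,n=2: s = 34+6 = 40
p=4,n=3: s = 40+7 = 47
p=4,n=4: s = 47+8 = 55
p=4,n=5: s = 55+9 = 64
p=5,n=0: s = 64+5 = 69
p=5,n=1: s = 69+6 = 75
p=5,n=2: s = 75+7 = 82
p=5,n=3: s = 82+8 = 90
p=5,n=4: s = 90+9 = 99
p=5,n=5: s = 99+10 = 109
p=5,n=6: s = 109+11 = 120

120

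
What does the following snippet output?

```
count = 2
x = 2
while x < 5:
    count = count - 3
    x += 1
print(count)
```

x=2: count = 2-3 = -1
x=3: count = (-1)-3 = -4
x=4: count = (-4)-3 = -7

-7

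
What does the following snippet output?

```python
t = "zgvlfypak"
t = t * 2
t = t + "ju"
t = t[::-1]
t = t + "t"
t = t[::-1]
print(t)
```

repeat ×2 → 'zgvlfypakzgvlfypak'
+ 'ju' → 'zgvlfypakzgvlfypakju'
reverse → 'ujkapyflvgzkapyflvgz'
+ 't' → 'ujkapyflvgzkapyflvgzt'
reverse → 'tzgvlfypakzgvlfypakju'

tzgvlfypakzgvlfypakju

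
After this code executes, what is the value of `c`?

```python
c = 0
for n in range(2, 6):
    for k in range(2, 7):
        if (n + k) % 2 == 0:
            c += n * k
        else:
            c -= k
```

96

n=2,k=2: even sum, c = 0+4 = 4
n=2,k=3: odd sum, c = 4-3 = 1
n=2,k=4: even sum, c = 1+8 = 9
n=2,k=5: odd sum, c = 9-5 = 4
n=2,k=6: even sum, c = 4+12 = 16
n=3,k=2: odd sum, c = 16-2 = 14
n=3,k=3: even sum, c = 14+9 = 23
n=3,k=4: odd sum, c = 23-4 = 19
n=3,k=5: even sum, c = 19+15 = 34
n=3,k=6: odd sum, c = 34-6 = 28
n=4,k=2: even sum, c = 28+8 = 36
n=4,k=3: odd sum, c = 36-3 = 33
n=4,k=4: even sum, c = 33+16 = 49
n=4,k=5: odd sum, c = 49-5 = 44
n=4,k=6: even sum, c = 44+24 = 68
n=5,k=2: odd sum, c = 68-2 = 66
n=5,k=3: even sum, c = 66+15 = 81
n=5,k=4: odd sum, c = 81-4 = 77
n=5,k=5: even sum, c = 77+25 = 102
n=5,k=6: odd sum, c = 102-6 = 96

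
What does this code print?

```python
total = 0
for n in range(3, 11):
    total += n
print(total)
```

52

n=3: total = 0+3 = 3
n=4: total = 3+4 = 7
n=5: total = 7+5 = 12
n=6: total = 12+6 = 18
n=7: total = 18+7 = 25
n=8: total = 25+8 = 33
n=9: total = 33+9 = 42
n=10: total = 42+10 = 52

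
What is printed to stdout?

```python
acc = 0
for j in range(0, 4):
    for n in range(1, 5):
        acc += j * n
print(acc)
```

60

j=0,n=1: acc = 0+0 = 0
j=0,n=2: acc = 0+0 = 0
j=0,n=3: acc = 0+0 = 0
j=0,n=4: acc = 0+0 = 0
j=1,n=1: acc = 0+1 = 1
j=1,n=2: acc = 1+2 = 3
j=1,n=3: acc = 3+3 = 6
j=1,n=4: acc = 6+4 = 10
j=2,n=1: acc = 10+2 = 12
j=2,n=2: acc = 12+4 = 16
j=2,n=3: acc = 16+6 = 22
j=2,n=4: acc = 22+8 = 30
j=3,n=1: acc = 30+3 = 33
j=3,n=2: acc = 33+6 = 39
j=3,n=3: acc = 39+9 = 48
j=3,n=4: acc = 48+12 = 60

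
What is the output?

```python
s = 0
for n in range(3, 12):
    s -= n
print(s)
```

-63

n=3: s = 0-3 = -3
n=4: s = (-3)-4 = -7
n=5: s = (-7)-5 = -12
n=6: s = (-12)-6 = -18
n=7: s = (-18)-7 = -25
n=8: s = (-25)-8 = -33
n=9: s = (-33)-9 = -42
n=10: s = (-42)-10 = -52
n=11: s = (-52)-11 = -63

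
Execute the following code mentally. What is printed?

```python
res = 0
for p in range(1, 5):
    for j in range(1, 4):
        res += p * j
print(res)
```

p=1,j=1: res = 0+1 = 1
p=1,j=2: res = 1+2 = 3
p=1,j=3: res = 3+3 = 6
p=2,j=1: res = 6+2 = 8
p=2,j=2: res = 8+4 = 12
p=2,j=3: res = 12+6 = 18
p=3,j=1: res = 18+3 = 21
p=3,j=2: res = 21+6 = 27
p=3,j=3: res = 27+9 = 36
p=4,j=1: res = 36+4 = 40
p=4,j=2: res = 40+8 = 48
p=4,j=3: res = 48+12 = 60

60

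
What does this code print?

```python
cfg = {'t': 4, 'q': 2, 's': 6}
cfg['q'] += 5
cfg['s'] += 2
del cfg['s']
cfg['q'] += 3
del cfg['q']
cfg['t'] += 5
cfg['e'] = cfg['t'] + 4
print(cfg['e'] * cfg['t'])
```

cfg['q'] = 2+5 = 7 → {'t': 4, 'q': 7, 's': 6}
cfg['s'] = 6+2 = 8 → {'t': 4, 'q': 7, 's': 8}
del 's' → {'t': 4, 'q': 7}
cfg['q'] = 7+3 = 10 → {'t': 4, 'q': 10}
del 'q' → {'t': 4}
cfg['t'] = 4+5 = 9 → {'t': 9}
cfg['e'] = cfg['t']+4 = 13 → {'t': 9, 'e': 13}
cfg['e']*cfg['t'] = 13*9 = 117

117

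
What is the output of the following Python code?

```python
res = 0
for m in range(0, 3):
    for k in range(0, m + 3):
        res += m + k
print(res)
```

m=0,k=0: res = 0+0 = 0
m=0,k=1: res = 0+1 = 1
m=0,k=2: res = 1+2 = 3
m=1,k=0: res = 3+1 = 4
m=1,k=1: res = 4+2 = 6
m=1,k=2: res = 6+3 = 9
m=1,k=3: res = 9+4 = 13
m=2,k=0: res = 13+2 = 15
m=2,k=1: res = 15+3 = 18
m=2,k=2: res = 18+4 = 22
m=2,k=3: res = 22+5 = 27
m=2,k=4: res = 27+6 = 33

33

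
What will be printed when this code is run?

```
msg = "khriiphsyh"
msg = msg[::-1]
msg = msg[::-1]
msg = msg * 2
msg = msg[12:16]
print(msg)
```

reverse → 'hyshpiirhk'
reverse → 'khriiphsyh'
repeat ×2 → 'khriiphsyhkhriiphsyh'
slice [12:16] → 'riip'

riip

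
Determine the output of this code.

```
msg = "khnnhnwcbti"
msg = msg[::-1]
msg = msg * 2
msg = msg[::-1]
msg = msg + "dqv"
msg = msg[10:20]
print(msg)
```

ikhnnhnwcb

reverse → 'itbcwnhnnhk'
repeat ×2 → 'itbcwnhnnhkitbcwnhnnhk'
reverse → 'khnnhnwcbtikhnnhnwcbti'
+ 'dqv' → 'khnnhnwcbtikhnnhnwcbtidqv'
slice [10:20] → 'ikhnnhnwcb'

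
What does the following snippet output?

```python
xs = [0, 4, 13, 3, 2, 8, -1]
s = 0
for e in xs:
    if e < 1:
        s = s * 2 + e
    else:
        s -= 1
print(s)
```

e=0: <1, s = 0*2+0 = 0
e=4: not <1, s = 0-1 = -1
e=13: not <1, s = (-1)-1 = -2
e=3: not <1, s = (-2)-1 = -3
e=2: not <1, s = (-3)-1 = -4
e=8: not <1, s = (-4)-1 = -5
e=-1: <1, s = (-5)*2+(-1) = -11

-11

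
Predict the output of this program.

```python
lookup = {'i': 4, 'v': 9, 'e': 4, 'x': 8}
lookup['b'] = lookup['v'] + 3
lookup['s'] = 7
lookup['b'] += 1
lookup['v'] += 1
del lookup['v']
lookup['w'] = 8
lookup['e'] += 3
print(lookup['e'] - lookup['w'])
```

-1

lookup['b'] = lookup['v']+3 = 12 → {'i': 4, 'v': 9, 'e': 4, 'x': 8, 'b': 12}
lookup['s'] = 7 → {'i': 4, 'v': 9, 'e': 4, 'x': 8, 'b': 12, 's': 7}
lookup['b'] = 12+1 = 13 → {'i': 4, 'v': 9, 'e': 4, 'x': 8, 'b': 13, 's': 7}
lookup['v'] = 9+1 = 10 → {'i': 4, 'v': 10, 'e': 4, 'x': 8, 'b': 13, 's': 7}
del 'v' → {'i': 4, 'e': 4, 'x': 8, 'b': 13, 's': 7}
lookup['w'] = 8 → {'i': 4, 'e': 4, 'x': 8, 'b': 13, 's': 7, 'w': 8}
lookup['e'] = 4+3 = 7 → {'i': 4, 'e': 7, 'x': 8, 'b': 13, 's': 7, 'w': 8}
lookup['e']-lookup['w'] = 7-8 = -1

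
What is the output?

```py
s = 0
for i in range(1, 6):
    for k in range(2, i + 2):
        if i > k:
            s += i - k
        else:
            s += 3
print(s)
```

37

i=1,k=2: not 1>2, s = 0+3 = 3
i=2,k=2: not 2>2, s = 3+3 = 6
i=2,k=3: not 2>3, s = 6+3 = 9
i=3,k=2: 3>2, s = 9+1 = 10
i=3,k=3: not 3>3, s = 10+3 = 13
i=3,k=4: not 3>4, s = 13+3 = 16
i=4,k=2: 4>2, s = 16+2 = 18
i=4,k=3: 4>3, s = 18+1 = 19
i=4,k=4: not 4>4, s = 19+3 = 22
i=4,k=5: not 4>5, s = 22+3 = 25
i=5,k=2: 5>2, s = 25+3 = 28
i=5,k=3: 5>3, s = 28+2 = 30
i=5,k=4: 5>4, s = 30+1 = 31
i=5,k=5: not 5>5, s = 31+3 = 34
i=5,k=6: not 5>6, s = 34+3 = 37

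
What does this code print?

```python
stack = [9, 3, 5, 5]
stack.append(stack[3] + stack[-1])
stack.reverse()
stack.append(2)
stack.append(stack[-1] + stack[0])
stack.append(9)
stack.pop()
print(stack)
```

append stack[3]+stack[-1] = 5+5 = 10 → [9, 3, 5, 5, 10]
reverse → [10, 5, 5, 3, 9]
append 2 → [10, 5, 5, 3, 9, 2]
append stack[-1]+stack[0] = 2+10 = 12 → [10, 5, 5, 3, 9, 2, 12]
append 9 → [10, 5, 5, 3, 9, 2, 12, 9]
pop() removes 9 → [10, 5, 5, 3, 9, 2, 12]

[10, 5, 5, 3, 9, 2, 12]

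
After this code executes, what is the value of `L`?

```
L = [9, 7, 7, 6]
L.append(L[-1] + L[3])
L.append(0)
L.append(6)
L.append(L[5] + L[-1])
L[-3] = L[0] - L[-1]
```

append L[-1]+L[3] = 6+6 = 12 → [9, 7, 7, 6, 12]
append 0 → [9, 7, 7, 6, 12, 0]
append 6 → [9, 7, 7, 6, 12, 0, 6]
append L[5]+L[-1] = 0+6 = 6 → [9, 7, 7, 6, 12, 0, 6, 6]
L[-3] = L[0]-L[-1] = 9-6 = 3 → [9, 7, 7, 6, 12, 3, 6, 6]

[9, 7, 7, 6, 12, 3, 6, 6]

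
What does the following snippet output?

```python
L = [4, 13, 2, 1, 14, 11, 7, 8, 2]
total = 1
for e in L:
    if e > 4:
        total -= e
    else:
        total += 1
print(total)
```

e=4: not >4, total = 1+1 = 2
e=13: >4, total = 2-13 = -11
e=2: not >4, total = (-11)+1 = -10
e=1: not >4, total = (-10)+1 = -9
e=14: >4, total = (-9)-14 = -23
e=11: >4, total = (-23)-11 = -34
e=7: >4, total = (-34)-7 = -41
e=8: >4, total = (-41)-8 = -49
e=2: not >4, total = (-49)+1 = -48

-48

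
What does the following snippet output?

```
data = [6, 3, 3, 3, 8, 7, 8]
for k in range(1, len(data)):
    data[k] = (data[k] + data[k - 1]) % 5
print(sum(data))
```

18

k=1: data[1] = (3+6)%5 = 4 → [6, 4, 3, 3, 8, 7, 8]
k=2: data[2] = (3+4)%5 = 2 → [6, 4, 2, 3, 8, 7, 8]
k=3: data[3] = (3+2)%5 = 0 → [6, 4, 2, 0, 8, 7, 8]
k=4: data[4] = (8+0)%5 = 3 → [6, 4, 2, 0, 3, 7, 8]
k=5: data[5] = (7+3)%5 = 0 → [6, 4, 2, 0, 3, 0, 8]
k=6: data[6] = (8+0)%5 = 3 → [6, 4, 2, 0, 3, 0, 3]
sum = 18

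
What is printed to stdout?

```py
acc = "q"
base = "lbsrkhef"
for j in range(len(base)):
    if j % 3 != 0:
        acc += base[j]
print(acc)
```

j=0: skip
j=1: add 'b' → 'qb'
j=2: add 's' → 'qbs'
j=3: skip
j=4: add 'k' → 'qbsk'
j=5: add 'h' → 'qbskh'
j=6: skip
j=7: add 'f' → 'qbskhf'

qbskhf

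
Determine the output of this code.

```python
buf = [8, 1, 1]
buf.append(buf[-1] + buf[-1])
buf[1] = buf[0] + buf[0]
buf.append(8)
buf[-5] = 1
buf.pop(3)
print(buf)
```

append buf[-1]+buf[-1] = 1+1 = 2 → [8, 1, 1, 2]
buf[1] = buf[0]+buf[0] = 8+8 = 16 → [8, 16, 1, 2]
append 8 → [8, 16, 1, 2, 8]
buf[-5] = 1 → [1, 16, 1, 2, 8]
pop(3) removes 2 → [1, 16, 1, 8]

[1, 16, 1, 8]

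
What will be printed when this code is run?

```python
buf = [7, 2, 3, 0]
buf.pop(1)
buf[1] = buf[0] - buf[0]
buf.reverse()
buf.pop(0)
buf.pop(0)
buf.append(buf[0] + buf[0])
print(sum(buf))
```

pop(1) removes 2 → [7, 3, 0]
buf[1] = buf[0]-buf[0] = 7-7 = 0 → [7, 0, 0]
reverse → [0, 0, 7]
pop(0) removes 0 → [0, 7]
pop(0) removes 0 → [7]
append buf[0]+buf[0] = 7+7 = 14 → [7, 14]
sum = 21

21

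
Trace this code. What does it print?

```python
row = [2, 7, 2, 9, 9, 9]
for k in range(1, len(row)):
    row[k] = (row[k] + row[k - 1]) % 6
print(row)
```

[2, 3, 5, 2, 5, 2]

k=1: row[1] = (7+2)%6 = 3 → [2, 3, 2, 9, 9, 9]
k=2: row[2] = (2+3)%6 = 5 → [2, 3, 5, 9, 9, 9]
k=3: row[3] = (9+5)%6 = 2 → [2, 3, 5, 2, 9, 9]
k=4: row[4] = (9+2)%6 = 5 → [2, 3, 5, 2, 5, 9]
k=5: row[5] = (9+5)%6 = 2 → [2, 3, 5, 2, 5, 2]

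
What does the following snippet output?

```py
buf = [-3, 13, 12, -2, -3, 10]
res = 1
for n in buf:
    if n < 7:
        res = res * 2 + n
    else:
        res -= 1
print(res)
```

n=-3: <7, res = 1*2+(-3) = -1
n=13: not <7, res = (-1)-1 = -2
n=12: not <7, res = (-2)-1 = -3
n=-2: <7, res = (-3)*2+(-2) = -8
n=-3: <7, res = (-8)*2+(-3) = -19
n=10: not <7, res = (-19)-1 = -20

-20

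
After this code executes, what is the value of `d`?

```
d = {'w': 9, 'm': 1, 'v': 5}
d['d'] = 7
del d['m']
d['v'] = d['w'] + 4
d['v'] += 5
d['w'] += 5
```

d['d'] = 7 → {'w': 9, 'm': 1, 'v': 5, 'd': 7}
del 'm' → {'w': 9, 'v': 5, 'd': 7}
d['v'] = d['w']+4 = 13 → {'w': 9, 'v': 13, 'd': 7}
d['v'] = 13+5 = 18 → {'w': 9, 'v': 18, 'd': 7}
d['w'] = 9+5 = 14 → {'w': 14, 'v': 18, 'd': 7}

{'w': 14, 'v': 18, 'd': 7}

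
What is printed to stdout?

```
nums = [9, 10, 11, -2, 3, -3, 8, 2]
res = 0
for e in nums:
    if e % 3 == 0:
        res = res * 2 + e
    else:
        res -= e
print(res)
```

e=9: %3==0, res = 0*2+9 = 9
e=10: not %3==0, res = 9-10 = -1
e=11: not %3==0, res = (-1)-11 = -12
e=-2: not %3==0, res = (-12)-(-2) = -10
e=3: %3==0, res = (-10)*2+3 = -17
e=-3: %3==0, res = (-17)*2+(-3) = -37
e=8: not %3==0, res = (-37)-8 = -45
e=2: not %3==0, res = (-45)-2 = -47

-47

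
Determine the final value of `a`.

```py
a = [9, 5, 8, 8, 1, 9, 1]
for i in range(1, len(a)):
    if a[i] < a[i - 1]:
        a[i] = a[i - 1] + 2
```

[9, 11, 13, 15, 17, 19, 21]

i=1: 5<9, a[1] = 9+2 = 11 → [9, 11, 8, 8, 1, 9, 1]
i=2: 8<11, a[2] = 11+2 = 13 → [9, 11, 13, 8, 1, 9, 1]
i=3: 8<13, a[3] = 13+2 = 15 → [9, 11, 13, 15, 1, 9, 1]
i=4: 1<15, a[4] = 15+2 = 17 → [9, 11, 13, 15, 17, 9, 1]
i=5: 9<17, a[5] = 17+2 = 19 → [9, 11, 13, 15, 17, 19, 1]
i=6: 1<19, a[6] = 19+2 = 21 → [9, 11, 13, 15, 17, 19, 21]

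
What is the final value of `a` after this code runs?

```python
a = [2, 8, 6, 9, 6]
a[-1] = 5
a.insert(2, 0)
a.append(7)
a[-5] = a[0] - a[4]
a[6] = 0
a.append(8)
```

a[-1] = 5 → [2, 8, 6, 9, 5]
insert 0 at 2 → [2, 8, 0, 6, 9, 5]
append 7 → [2, 8, 0, 6, 9, 5, 7]
a[-5] = a[0]-a[4] = 2-9 = -7 → [2, 8, -7, 6, 9, 5, 7]
a[6] = 0 → [2, 8, -7, 6, 9, 5, 0]
append 8 → [2, 8, -7, 6, 9, 5, 0, 8]

[2, 8, -7, 6, 9, 5, 0, 8]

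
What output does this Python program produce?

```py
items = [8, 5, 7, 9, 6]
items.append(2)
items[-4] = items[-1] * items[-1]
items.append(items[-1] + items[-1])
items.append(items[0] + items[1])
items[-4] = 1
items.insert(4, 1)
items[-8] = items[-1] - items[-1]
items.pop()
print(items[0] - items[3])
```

-1

append 2 → [8, 5, 7, 9, 6, 2]
items[-4] = items[-1]*items[-1] = 2*2 = 4 → [8, 5, 4, 9, 6, 2]
append items[-1]+items[-1] = 2+2 = 4 → [8, 5, 4, 9, 6, 2, 4]
append items[0]+items[1] = 8+5 = 13 → [8, 5, 4, 9, 6, 2, 4, 13]
items[-4] = 1 → [8, 5, 4, 9, 1, 2, 4, 13]
insert 1 at 4 → [8, 5, 4, 9, 1, 1, 2, 4, 13]
items[-8] = items[-1]-items[-1] = 13-13 = 0 → [8, 0, 4, 9, 1, 1, 2, 4, 13]
pop() removes 13 → [8, 0, 4, 9, 1, 1, 2, 4]
items[0]-items[3] = 8-9 = -1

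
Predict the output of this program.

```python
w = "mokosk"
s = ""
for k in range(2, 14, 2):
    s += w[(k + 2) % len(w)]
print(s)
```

smksmk

k=2: add w[4]='s' → 's'
k=4: add w[0]='m' → 'sm'
k=6: add w[2]='k' → 'smk'
k=8: add w[4]='s' → 'smks'
k=10: add w[0]='m' → 'smksm'
k=12: add w[2]='k' → 'smksmk'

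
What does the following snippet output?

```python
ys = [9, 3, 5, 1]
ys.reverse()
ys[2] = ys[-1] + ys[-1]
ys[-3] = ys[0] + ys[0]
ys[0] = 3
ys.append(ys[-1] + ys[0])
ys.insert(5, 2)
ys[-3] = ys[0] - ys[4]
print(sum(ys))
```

28

reverse → [1, 5, 3, 9]
ys[2] = ys[-1]+ys[-1] = 9+9 = 18 → [1, 5, 18, 9]
ys[-3] = ys[0]+ys[0] = 1+1 = 2 → [1, 2, 18, 9]
ys[0] = 3 → [3, 2, 18, 9]
append ys[-1]+ys[0] = 9+3 = 12 → [3, 2, 18, 9, 12]
insert 2 at 5 → [3, 2, 18, 9, 12, 2]
ys[-3] = ys[0]-ys[4] = 3-12 = -9 → [3, 2, 18, -9, 12, 2]
sum = 28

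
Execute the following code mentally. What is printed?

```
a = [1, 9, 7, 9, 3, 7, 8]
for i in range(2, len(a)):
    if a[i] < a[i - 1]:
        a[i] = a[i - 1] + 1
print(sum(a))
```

70

i=2: 7<9, a[2] = 9+1 = 10 → [1, 9, 10, 9, 3, 7, 8]
i=3: 9<10, a[3] = 10+1 = 11 → [1, 9, 10, 11, 3, 7, 8]
i=4: 3<11, a[4] = 11+1 = 12 → [1, 9, 10, 11, 12, 7, 8]
i=5: 7<12, a[5] = 12+1 = 13 → [1, 9, 10, 11, 12, 13, 8]
i=6: 8<13, a[6] = 13+1 = 14 → [1, 9, 10, 11, 12, 13, 14]
sum = 70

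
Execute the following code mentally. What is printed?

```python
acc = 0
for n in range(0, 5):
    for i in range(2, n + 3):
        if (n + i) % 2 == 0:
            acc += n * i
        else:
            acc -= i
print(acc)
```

n=0,i=2: even sum, acc = 0+0 = 0
n=1,i=2: odd sum, acc = 0-2 = -2
n=1,i=3: even sum, acc = (-2)+3 = 1
n=2,i=2: even sum, acc = 1+4 = 5
n=2,i=3: odd sum, acc = 5-3 = 2
n=2,i=4: even sum, acc = 2+8 = 10
n=3,i=2: odd sum, acc = 10-2 = 8
n=3,i=3: even sum, acc = 8+9 = 17
n=3,i=4: odd sum, acc = 17-4 = 13
n=3,i=5: even sum, acc = 13+15 = 28
n=4,i=2: even sum, acc = 28+8 = 36
n=4,i=3: odd sum, acc = 36-3 = 33
n=4,i=4: even sum, acc = 33+16 = 49
n=4,i=5: odd sum, acc = 49-5 = 44
n=4,i=6: even sum, acc = 44+24 = 68

68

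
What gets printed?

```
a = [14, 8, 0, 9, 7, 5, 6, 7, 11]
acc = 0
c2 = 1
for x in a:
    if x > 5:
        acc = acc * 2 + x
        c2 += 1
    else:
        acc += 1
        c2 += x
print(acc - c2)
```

1428

x=14: >5, acc = 0*2+14 = 14; c2=2
x=8: >5, acc = 14*2+8 = 36; c2=3
x=0: not >5, acc = 36+1 = 37; c2=3
x=9: >5, acc = 37*2+9 = 83; c2=4
x=7: >5, acc = 83*2+7 = 173; c2=5
x=5: not >5, acc = 173+1 = 174; c2=10
x=6: >5, acc = 174*2+6 = 354; c2=11
x=7: >5, acc = 354*2+7 = 715; c2=12
x=11: >5, acc = 715*2+11 = 1441; c2=13
acc-c2 = 1441-13 = 1428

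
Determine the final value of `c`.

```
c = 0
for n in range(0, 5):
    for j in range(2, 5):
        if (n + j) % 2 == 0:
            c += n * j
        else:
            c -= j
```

n=0,j=2: even sum, c = 0+0 = 0
n=0,j=3: odd sum, c = 0-3 = -3
n=0,j=4: even sum, c = (-3)+0 = -3
n=1,j=2: odd sum, c = (-3)-2 = -5
n=1,j=3: even sum, c = (-5)+3 = -2
n=1,j=4: odd sum, c = (-2)-4 = -6
n=2,j=2: even sum, c = (-6)+4 = -2
n=2,j=3: odd sum, c = (-2)-3 = -5
n=2,j=4: even sum, c = (-5)+8 = 3
n=3,j=2: odd sum, c = 3-2 = 1
n=3,j=3: even sum, c = 1+9 = 10
n=3,j=4: odd sum, c = 10-4 = 6
n=4,j=2: even sum, c = 6+8 = 14
n=4,j=3: odd sum, c = 14-3 = 11
n=4,j=4: even sum, c = 11+16 = 27

27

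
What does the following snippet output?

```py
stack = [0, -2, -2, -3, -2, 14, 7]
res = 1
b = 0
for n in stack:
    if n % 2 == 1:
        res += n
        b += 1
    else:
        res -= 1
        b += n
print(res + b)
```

n=0: not odd, res = 1-1 = 0; b=0
n=-2: not odd, res = 0-1 = -1; b=-2
n=-2: not odd, res = (-1)-1 = -2; b=-4
n=-3: odd, res = (-2)+(-3) = -5; b=-3
n=-2: not odd, res = (-5)-1 = -6; b=-5
n=14: not odd, res = (-6)-1 = -7; b=9
n=7: odd, res = (-7)+7 = 0; b=10
res+b = 0+10 = 10

10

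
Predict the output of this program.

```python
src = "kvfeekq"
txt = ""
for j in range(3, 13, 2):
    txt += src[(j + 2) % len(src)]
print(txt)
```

j=3: add src[5]='k' → 'k'
j=5: add src[0]='k' → 'kk'
j=7: add src[2]='f' → 'kkf'
j=9: add src[4]='e' → 'kkfe'
j=11: add src[6]='q' → 'kkfeq'

kkfeq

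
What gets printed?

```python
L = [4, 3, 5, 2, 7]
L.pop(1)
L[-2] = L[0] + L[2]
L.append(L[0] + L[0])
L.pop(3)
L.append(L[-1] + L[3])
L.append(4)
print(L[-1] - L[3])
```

-4

pop(1) removes 3 → [4, 5, 2, 7]
L[-2] = L[0]+L[2] = 4+2 = 6 → [4, 5, 6, 7]
append L[0]+L[0] = 4+4 = 8 → [4, 5, 6, 7, 8]
pop(3) removes 7 → [4, 5, 6, 8]
append L[-1]+L[3] = 8+8 = 16 → [4, 5, 6, 8, 16]
append 4 → [4, 5, 6, 8, 16, 4]
L[-1]-L[3] = 4-8 = -4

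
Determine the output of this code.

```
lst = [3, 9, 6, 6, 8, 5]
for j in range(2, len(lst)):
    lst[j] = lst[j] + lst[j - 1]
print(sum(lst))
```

j=2: lst[2] = 6+9 = 15 → [3, 9, 15, 6, 8, 5]
j=3: lst[3] = 6+15 = 21 → [3, 9, 15, 21, 8, 5]
j=4: lst[4] = 8+21 = 29 → [3, 9, 15, 21, 29, 5]
j=5: lst[5] = 5+29 = 34 → [3, 9, 15, 21, 29, 34]
sum = 111

111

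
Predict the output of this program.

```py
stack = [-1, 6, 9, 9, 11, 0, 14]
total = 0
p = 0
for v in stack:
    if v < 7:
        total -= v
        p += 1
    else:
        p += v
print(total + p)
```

41

v=-1: <7, total = 0-(-1) = 1; p=1
v=6: <7, total = 1-6 = -5; p=2
v=9: not <7; p=11
v=9: not <7; p=20
v=11: not <7; p=31
v=0: <7, total = (-5)-0 = -5; p=32
v=14: not <7; p=46
total+p = (-5)+46 = 41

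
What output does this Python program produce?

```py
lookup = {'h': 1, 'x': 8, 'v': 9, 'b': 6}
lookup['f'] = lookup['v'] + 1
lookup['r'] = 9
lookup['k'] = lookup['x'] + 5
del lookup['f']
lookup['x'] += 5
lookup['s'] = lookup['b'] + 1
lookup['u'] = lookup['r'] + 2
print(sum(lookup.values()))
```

69

lookup['f'] = lookup['v']+1 = 10 → {'h': 1, 'x': 8, 'v': 9, 'b': 6, 'f': 10}
lookup['r'] = 9 → {'h': 1, 'x': 8, 'v': 9, 'b': 6, 'f': 10, 'r': 9}
lookup['k'] = lookup['x']+5 = 13 → {'h': 1, 'x': 8, 'v': 9, 'b': 6, 'f': 10, 'r': 9, 'k': 13}
del 'f' → {'h': 1, 'x': 8, 'v': 9, 'b': 6, 'r': 9, 'k': 13}
lookup['x'] = 8+5 = 13 → {'h': 1, 'x': 13, 'v': 9, 'b': 6, 'r': 9, 'k': 13}
lookup['s'] = lookup['b']+1 = 7 → {'h': 1, 'x': 13, 'v': 9, 'b': 6, 'r': 9, 'k': 13, 's': 7}
lookup['u'] = lookup['r']+2 = 11 → {'h': 1, 'x': 13, 'v': 9, 'b': 6, 'r': 9, 'k': 13, 's': 7, 'u': 11}
sum of values = 69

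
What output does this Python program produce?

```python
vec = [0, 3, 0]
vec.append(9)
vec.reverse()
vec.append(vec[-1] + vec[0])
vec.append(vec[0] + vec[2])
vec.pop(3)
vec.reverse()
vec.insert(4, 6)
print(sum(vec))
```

append 9 → [0, 3, 0, 9]
reverse → [9, 0, 3, 0]
append vec[-1]+vec[0] = 0+9 = 9 → [9, 0, 3, 0, 9]
append vec[0]+vec[2] = 9+3 = 12 → [9, 0, 3, 0, 9, 12]
pop(3) removes 0 → [9, 0, 3, 9, 12]
reverse → [12, 9, 3, 0, 9]
insert 6 at 4 → [12, 9, 3, 0, 6, 9]
sum = 39

39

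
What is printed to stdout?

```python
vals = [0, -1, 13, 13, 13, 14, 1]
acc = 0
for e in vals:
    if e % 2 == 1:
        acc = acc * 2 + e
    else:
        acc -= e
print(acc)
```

e=0: not odd, acc = 0-0 = 0
e=-1: odd, acc = 0*2+(-1) = -1
e=13: odd, acc = (-1)*2+13 = 11
e=13: odd, acc = 11*2+13 = 35
e=13: odd, acc = 35*2+13 = 83
e=14: not odd, acc = 83-14 = 69
e=1: odd, acc = 69*2+1 = 139

139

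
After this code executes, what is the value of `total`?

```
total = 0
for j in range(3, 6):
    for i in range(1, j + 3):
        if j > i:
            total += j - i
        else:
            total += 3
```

46

j=3,i=1: 3>1, total = 0+2 = 2
j=3,i=2: 3>2, total = 2+1 = 3
j=3,i=3: not 3>3, total = 3+3 = 6
j=3,i=4: not 3>4, total = 6+3 = 9
j=3,i=5: not 3>5, total = 9+3 = 12
j=4,i=1: 4>1, total = 12+3 = 15
j=4,i=2: 4>2, total = 15+2 = 17
j=4,i=3: 4>3, total = 17+1 = 18
j=4,i=4: not 4>4, total = 18+3 = 21
j=4,i=5: not 4>5, total = 21+3 = 24
j=4,i=6: not 4>6, total = 24+3 = 27
j=5,i=1: 5>1, total = 27+4 = 31
j=5,i=2: 5>2, total = 31+3 = 34
j=5,i=3: 5>3, total = 34+2 = 36
j=5,i=4: 5>4, total = 36+1 = 37
j=5,i=5: not 5>5, total = 37+3 = 40
j=5,i=6: not 5>6, total = 40+3 = 43
j=5,i=7: not 5>7, total = 43+3 = 46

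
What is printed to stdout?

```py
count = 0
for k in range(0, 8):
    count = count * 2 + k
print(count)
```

k=0: count = 0*2+0 = 0
k=1: count = 0*2+1 = 1
k=2: count = 1*2+2 = 4
k=3: count = 4*2+3 = 11
k=4: count = 11*2+4 = 26
k=5: count = 26*2+5 = 57
k=6: count = 57*2+6 = 120
k=7: count = 120*2+7 = 247

247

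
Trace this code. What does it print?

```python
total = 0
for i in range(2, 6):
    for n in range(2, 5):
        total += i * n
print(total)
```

i=2,n=2: total = 0+4 = 4
i=2,n=3: total = 4+6 = 10
i=2,n=4: total = 10+8 = 18
i=3,n=2: total = 18+6 = 24
i=3,n=3: total = 24+9 = 33
i=3,n=4: total = 33+12 = 45
i=4,n=2: total = 45+8 = 53
i=4,n=3: total = 53+12 = 65
i=4,n=4: total = 65+16 = 81
i=5,n=2: total = 81+10 = 91
i=5,n=3: total = 91+15 = 106
i=5,n=4: total = 106+20 = 126

126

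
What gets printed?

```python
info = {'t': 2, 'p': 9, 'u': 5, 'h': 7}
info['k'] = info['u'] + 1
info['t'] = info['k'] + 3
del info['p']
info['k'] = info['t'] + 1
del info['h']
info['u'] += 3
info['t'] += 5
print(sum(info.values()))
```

info['k'] = info['u']+1 = 6 → {'t': 2, 'p': 9, 'u': 5, 'h': 7, 'k': 6}
info['t'] = info['k']+3 = 9 → {'t': 9, 'p': 9, 'u': 5, 'h': 7, 'k': 6}
del 'p' → {'t': 9, 'u': 5, 'h': 7, 'k': 6}
info['k'] = info['t']+1 = 10 → {'t': 9, 'u': 5, 'h': 7, 'k': 10}
del 'h' → {'t': 9, 'u': 5, 'k': 10}
info['u'] = 5+3 = 8 → {'t': 9, 'u': 8, 'k': 10}
info['t'] = 9+5 = 14 → {'t': 14, 'u': 8, 'k': 10}
sum of values = 32

32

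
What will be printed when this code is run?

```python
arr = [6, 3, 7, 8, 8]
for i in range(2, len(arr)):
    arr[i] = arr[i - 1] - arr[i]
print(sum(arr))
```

i=2: arr[2] = 3-7 = -4 → [6, 3, -4, 8, 8]
i=3: arr[3] = (-4)-8 = -12 → [6, 3, -4, -12, 8]
i=4: arr[4] = (-12)-8 = -20 → [6, 3, -4, -12, -20]
sum = -27

-27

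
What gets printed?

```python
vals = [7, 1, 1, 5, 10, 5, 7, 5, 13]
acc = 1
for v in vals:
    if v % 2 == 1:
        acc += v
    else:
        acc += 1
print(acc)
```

46

v=7: odd, acc = 1+7 = 8
v=1: odd, acc = 8+1 = 9
v=1: odd, acc = 9+1 = 10
v=5: odd, acc = 10+5 = 15
v=10: not odd, acc = 15+1 = 16
v=5: odd, acc = 16+5 = 21
v=7: odd, acc = 21+7 = 28
v=5: odd, acc = 28+5 = 33
v=13: odd, acc = 33+13 = 46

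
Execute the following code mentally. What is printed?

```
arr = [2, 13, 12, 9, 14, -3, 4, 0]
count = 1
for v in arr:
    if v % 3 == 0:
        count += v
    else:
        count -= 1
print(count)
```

v=2: not %3==0, count = 1-1 = 0
v=13: not %3==0, count = 0-1 = -1
v=12: %3==0, count = (-1)+12 = 11
v=9: %3==0, count = 11+9 = 20
v=14: not %3==0, count = 20-1 = 19
v=-3: %3==0, count = 19+(-3) = 16
v=4: not %3==0, count = 16-1 = 15
v=0: %3==0, count = 15+0 = 15

15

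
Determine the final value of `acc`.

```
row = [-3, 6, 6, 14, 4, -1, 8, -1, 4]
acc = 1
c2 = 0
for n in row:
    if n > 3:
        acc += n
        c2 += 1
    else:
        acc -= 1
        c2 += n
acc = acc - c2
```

39

n=-3: not >3, acc = 1-1 = 0; c2=-3
n=6: >3, acc = 0+6 = 6; c2=-2
n=6: >3, acc = 6+6 = 12; c2=-1
n=14: >3, acc = 12+14 = 26; c2=0
n=4: >3, acc = 26+4 = 30; c2=1
n=-1: not >3, acc = 30-1 = 29; c2=0
n=8: >3, acc = 29+8 = 37; c2=1
n=-1: not >3, acc = 37-1 = 36; c2=0
n=4: >3, acc = 36+4 = 40; c2=1
acc-c2 = 40-1 = 39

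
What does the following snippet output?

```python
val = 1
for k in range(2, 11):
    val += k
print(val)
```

55

k=2: val = 1+2 = 3
k=3: val = 3+3 = 6
k=4: val = 6+4 = 10
k=5: val = 10+5 = 15
k=6: val = 15+6 = 21
k=7: val = 21+7 = 28
k=8: val = 28+8 = 36
k=9: val = 36+9 = 45
k=10: val = 45+10 = 55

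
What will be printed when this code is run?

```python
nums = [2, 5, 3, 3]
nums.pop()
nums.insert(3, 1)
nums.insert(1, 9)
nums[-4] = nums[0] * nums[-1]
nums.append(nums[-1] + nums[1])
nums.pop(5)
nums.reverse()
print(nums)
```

[1, 3, 5, 2, 2]

pop() removes 3 → [2, 5, 3]
insert 1 at 3 → [2, 5, 3, 1]
insert 9 at 1 → [2, 9, 5, 3, 1]
nums[-4] = nums[0]*nums[-1] = 2*1 = 2 → [2, 2, 5, 3, 1]
append nums[-1]+nums[1] = 1+2 = 3 → [2, 2, 5, 3, 1, 3]
pop(5) removes 3 → [2, 2, 5, 3, 1]
reverse → [1, 3, 5, 2, 2]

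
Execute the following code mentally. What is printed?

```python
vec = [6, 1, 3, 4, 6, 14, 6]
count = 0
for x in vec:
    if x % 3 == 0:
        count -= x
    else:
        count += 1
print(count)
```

-18

x=6: %3==0, count = 0-6 = -6
x=1: not %3==0, count = (-6)+1 = -5
x=3: %3==0, count = (-5)-3 = -8
x=4: not %3==0, count = (-8)+1 = -7
x=6: %3==0, count = (-7)-6 = -13
x=14: not %3==0, count = (-13)+1 = -12
x=6: %3==0, count = (-12)-6 = -18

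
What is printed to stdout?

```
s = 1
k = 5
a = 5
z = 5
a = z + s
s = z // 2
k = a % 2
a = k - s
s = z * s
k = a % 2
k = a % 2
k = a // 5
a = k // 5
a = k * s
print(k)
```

-1

a = 5+1 = 6
s = 5//2 = 2
k = 6%2 = 0
a = 0-2 = -2
s = 5*2 = 10
k = (-2)%2 = 0
k = (-2)%2 = 0
k = (-2)//5 = -1
a = (-1)//5 = -1
a = (-1)*10 = -10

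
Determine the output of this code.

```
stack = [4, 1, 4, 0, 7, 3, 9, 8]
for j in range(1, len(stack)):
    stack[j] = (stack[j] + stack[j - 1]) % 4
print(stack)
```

[4, 1, 1, 1, 0, 3, 0, 0]

j=1: stack[1] = (1+4)%4 = 1 → [4, 1, 4, 0, 7, 3, 9, 8]
j=2: stack[2] = (4+1)%4 = 1 → [4, 1, 1, 0, 7, 3, 9, 8]
j=3: stack[3] = (0+1)%4 = 1 → [4, 1, 1, 1, 7, 3, 9, 8]
j=4: stack[4] = (7+1)%4 = 0 → [4, 1, 1, 1, 0, 3, 9, 8]
j=5: stack[5] = (3+0)%4 = 3 → [4, 1, 1, 1, 0, 3, 9, 8]
j=6: stack[6] = (9+3)%4 = 0 → [4, 1, 1, 1, 0, 3, 0, 8]
j=7: stack[7] = (8+0)%4 = 0 → [4, 1, 1, 1, 0, 3, 0, 0]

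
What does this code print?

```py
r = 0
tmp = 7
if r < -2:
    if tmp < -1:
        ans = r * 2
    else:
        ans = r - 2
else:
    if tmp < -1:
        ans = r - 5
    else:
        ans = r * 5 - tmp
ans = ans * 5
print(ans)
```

-35

r=0, tmp=7
r < -2 is False; tmp < -1 is False
→ ans = r * 5 - tmp = -7
ans = (-7)*5 = -35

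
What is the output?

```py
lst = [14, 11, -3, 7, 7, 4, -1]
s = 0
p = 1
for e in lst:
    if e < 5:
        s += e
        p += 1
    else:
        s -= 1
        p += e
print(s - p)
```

-47

e=14: not <5, s = 0-1 = -1; p=15
e=11: not <5, s = (-1)-1 = -2; p=26
e=-3: <5, s = (-2)+(-3) = -5; p=27
e=7: not <5, s = (-5)-1 = -6; p=34
e=7: not <5, s = (-6)-1 = -7; p=41
e=4: <5, s = (-7)+4 = -3; p=42
e=-1: <5, s = (-3)+(-1) = -4; p=43
s-p = (-4)-43 = -47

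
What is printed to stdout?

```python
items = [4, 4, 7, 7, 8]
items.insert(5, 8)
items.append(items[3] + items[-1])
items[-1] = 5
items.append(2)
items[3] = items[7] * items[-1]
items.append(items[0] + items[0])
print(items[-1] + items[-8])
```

12

insert 8 at 5 → [4, 4, 7, 7, 8, 8]
append items[3]+items[-1] = 7+8 = 15 → [4, 4, 7, 7, 8, 8, 15]
items[-1] = 5 → [4, 4, 7, 7, 8, 8, 5]
append 2 → [4, 4, 7, 7, 8, 8, 5, 2]
items[3] = items[7]*items[-1] = 2*2 = 4 → [4, 4, 7, 4, 8, 8, 5, 2]
append items[0]+items[0] = 4+4 = 8 → [4, 4, 7, 4, 8, 8, 5, 2, 8]
items[-1]+items[-8] = 8+4 = 12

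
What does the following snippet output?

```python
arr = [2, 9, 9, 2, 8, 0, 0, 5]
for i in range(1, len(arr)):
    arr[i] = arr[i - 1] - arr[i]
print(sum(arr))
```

i=1: arr[1] = 2-9 = -7 → [2, -7, 9, 2, 8, 0, 0, 5]
i=2: arr[2] = (-7)-9 = -16 → [2, -7, -16, 2, 8, 0, 0, 5]
i=3: arr[3] = (-16)-2 = -18 → [2, -7, -16, -18, 8, 0, 0, 5]
i=4: arr[4] = (-18)-8 = -26 → [2, -7, -16, -18, -26, 0, 0, 5]
i=5: arr[5] = (-26)-0 = -26 → [2, -7, -16, -18, -26, -26, 0, 5]
i=6: arr[6] = (-26)-0 = -26 → [2, -7, -16, -18, -26, -26, -26, 5]
i=7: arr[7] = (-26)-5 = -31 → [2, -7, -16, -18, -26, -26, -26, -31]
sum = -148

-148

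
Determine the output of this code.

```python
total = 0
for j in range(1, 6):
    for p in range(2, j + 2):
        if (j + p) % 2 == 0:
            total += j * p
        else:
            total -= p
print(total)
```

46

j=1,p=2: odd sum, total = 0-2 = -2
j=2,p=2: even sum, total = (-2)+4 = 2
j=2,p=3: odd sum, total = 2-3 = -1
j=3,p=2: odd sum, total = (-1)-2 = -3
j=3,p=3: even sum, total = (-3)+9 = 6
j=3,p=4: odd sum, total = 6-4 = 2
j=4,p=2: even sum, total = 2+8 = 10
j=4,p=3: odd sum, total = 10-3 = 7
j=4,p=4: even sum, total = 7+16 = 23
j=4,p=5: odd sum, total = 23-5 = 18
j=5,p=2: odd sum, total = 18-2 = 16
j=5,p=3: even sum, total = 16+15 = 31
j=5,p=4: odd sum, total = 31-4 = 27
j=5,p=5: even sum, total = 27+25 = 52
j=5,p=6: odd sum, total = 52-6 = 46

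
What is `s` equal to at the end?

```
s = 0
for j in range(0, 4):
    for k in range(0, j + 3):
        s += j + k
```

j=0,k=0: s = 0+0 = 0
j=0,k=1: s = 0+1 = 1
j=0,k=2: s = 1+2 = 3
j=1,k=0: s = 3+1 = 4
j=1,k=1: s = 4+2 = 6
j=1,k=2: s = 6+3 = 9
j=1,k=3: s = 9+4 = 13
j=2,k=0: s = 13+2 = 15
j=2,k=1: s = 15+3 = 18
j=2,k=2: s = 18+4 = 22
j=2,k=3: s = 22+5 = 27
j=2,k=4: s = 27+6 = 33
j=3,k=0: s = 33+3 = 36
j=3,k=1: s = 36+4 = 40
j=3,k=2: s = 40+5 = 45
j=3,k=3: s = 45+6 = 51
j=3,k=4: s = 51+7 = 58
j=3,k=5: s = 58+8 = 66

66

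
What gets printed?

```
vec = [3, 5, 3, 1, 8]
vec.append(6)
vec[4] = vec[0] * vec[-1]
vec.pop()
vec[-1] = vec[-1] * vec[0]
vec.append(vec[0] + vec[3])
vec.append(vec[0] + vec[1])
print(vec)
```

[3, 5, 3, 1, 54, 4, 8]

append 6 → [3, 5, 3, 1, 8, 6]
vec[4] = vec[0]*vec[-1] = 3*6 = 18 → [3, 5, 3, 1, 18, 6]
pop() removes 6 → [3, 5, 3, 1, 18]
vec[-1] = vec[-1]*vec[0] = 18*3 = 54 → [3, 5, 3, 1, 54]
append vec[0]+vec[3] = 3+1 = 4 → [3, 5, 3, 1, 54, 4]
append vec[0]+vec[1] = 3+5 = 8 → [3, 5, 3, 1, 54, 4, 8]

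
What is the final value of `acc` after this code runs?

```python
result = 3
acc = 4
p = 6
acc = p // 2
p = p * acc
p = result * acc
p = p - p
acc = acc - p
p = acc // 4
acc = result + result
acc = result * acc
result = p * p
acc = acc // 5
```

3

acc = 6//2 = 3
p = 6*3 = 18
p = 3*3 = 9
p = 9-9 = 0
acc = 3-0 = 3
p = 3//4 = 0
acc = 3+3 = 6
acc = 3*6 = 18
result = 0*0 = 0
acc = 18//5 = 3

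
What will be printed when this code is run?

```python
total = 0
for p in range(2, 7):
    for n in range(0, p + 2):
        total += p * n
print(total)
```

375

p=2,n=0: total = 0+0 = 0
p=2,n=1: total = 0+2 = 2
p=2,n=2: total = 2+4 = 6
p=2,n=3: total = 6+6 = 12
p=3,n=0: total = 12+0 = 12
p=3,n=1: total = 12+3 = 15
p=3,n=2: total = 15+6 = 21
p=3,n=3: total = 21+9 = 30
p=3,n=4: total = 30+12 = 42
p=4,n=0: total = 42+0 = 42
p=4,n=1: total = 42+4 = 46
p=4,n=2: total = 46+8 = 54
p=4,n=3: total = 54+12 = 66
p=4,n=4: total = 66+16 = 82
p=4,n=5: total = 82+20 = 102
p=5,n=0: total = 102+0 = 102
p=5,n=1: total = 102+5 = 107
p=5,n=2: total = 107+10 = 117
p=5,n=3: total = 117+15 = 132
p=5,n=4: total = 132+20 = 152
p=5,n=5: total = 152+25 = 177
p=5,n=6: total = 177+30 = 207
p=6,n=0: total = 207+0 = 207
p=6,n=1: total = 207+6 = 213
p=6,n=2: total = 213+12 = 225
p=6,n=3: total = 225+18 = 243
p=6,n=4: total = 243+24 = 267
p=6,n=5: total = 267+30 = 297
p=6,n=6: total = 297+36 = 333
p=6,n=7: total = 333+42 = 375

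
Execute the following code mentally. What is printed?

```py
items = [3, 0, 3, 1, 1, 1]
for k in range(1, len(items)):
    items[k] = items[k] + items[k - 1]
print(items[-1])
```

k=1: items[1] = 0+3 = 3 → [3, 3, 3, 1, 1, 1]
k=2: items[2] = 3+3 = 6 → [3, 3, 6, 1, 1, 1]
k=3: items[3] = 1+6 = 7 → [3, 3, 6, 7, 1, 1]
k=4: items[4] = 1+7 = 8 → [3, 3, 6, 7, 8, 1]
k=5: items[5] = 1+8 = 9 → [3, 3, 6, 7, 8, 9]

9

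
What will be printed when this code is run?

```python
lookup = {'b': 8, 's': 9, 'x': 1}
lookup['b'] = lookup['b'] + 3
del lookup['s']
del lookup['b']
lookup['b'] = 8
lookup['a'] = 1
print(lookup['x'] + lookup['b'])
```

9

lookup['b'] = lookup['b']+3 = 11 → {'b': 11, 's': 9, 'x': 1}
del 's' → {'b': 11, 'x': 1}
del 'b' → {'x': 1}
lookup['b'] = 8 → {'x': 1, 'b': 8}
lookup['a'] = 1 → {'x': 1, 'b': 8, 'a': 1}
lookup['x']+lookup['b'] = 1+8 = 9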